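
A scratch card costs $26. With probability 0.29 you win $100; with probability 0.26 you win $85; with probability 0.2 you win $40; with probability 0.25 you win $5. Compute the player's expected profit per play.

34.35

E[payout] = 100·0.29 + 85·0.26 + 40·0.2 + 5·0.25
 = 29 + 22.1 + 8 + 1.25
 = 60.35
Net = 60.35 - 26 = 34.35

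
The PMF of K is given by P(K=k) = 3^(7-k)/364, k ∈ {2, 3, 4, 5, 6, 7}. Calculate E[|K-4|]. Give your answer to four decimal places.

E[|K-4|] = Σ |k-4|·P(K=k)
 = 2·243/364 + 1·81/364 + 0·27/364 + 1·9/364 + 2·3/364 + 3·1/364
 = 243/182 + 81/364 + 0 + 9/364 + 3/182 + 3/364
 = 45/28

1.6071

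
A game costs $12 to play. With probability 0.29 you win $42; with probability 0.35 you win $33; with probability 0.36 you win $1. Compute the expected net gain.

E[payout] = 42·0.29 + 33·0.35 + 1·0.36
 = 12.18 + 11.55 + 0.36
 = 24.09
Net = 24.09 - 12 = 12.09

12.09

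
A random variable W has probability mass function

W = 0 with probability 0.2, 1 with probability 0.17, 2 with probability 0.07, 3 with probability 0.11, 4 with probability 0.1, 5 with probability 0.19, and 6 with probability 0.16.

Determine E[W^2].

E[W^2] = Σ w^2·P(W=w)
 = 0·0.2 + 1·0.17 + 4·0.07 + 9·0.11 + 16·0.1 + 25·0.19 + 36·0.16
 = 0 + 0.17 + 0.28 + 0.99 + 1.6 + 4.75 + 5.76
 = 13.55

13.55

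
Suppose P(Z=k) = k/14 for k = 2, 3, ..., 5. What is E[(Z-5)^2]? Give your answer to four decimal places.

2.4286

E[(Z-5)^2] = Σ (z-5)^2·P(Z=z)
 = 9·1/7 + 4·3/14 + 1·2/7 + 0·5/14
 = 9/7 + 6/7 + 2/7 + 0
 = 17/7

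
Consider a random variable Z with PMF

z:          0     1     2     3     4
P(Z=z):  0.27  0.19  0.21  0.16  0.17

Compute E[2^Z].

E[2^Z] = Σ 2^z·P(Z=z)
 = 1·0.27 + 2·0.19 + 4·0.21 + 8·0.16 + 16·0.17
 = 0.27 + 0.38 + 0.84 + 1.28 + 2.72
 = 5.49

5.49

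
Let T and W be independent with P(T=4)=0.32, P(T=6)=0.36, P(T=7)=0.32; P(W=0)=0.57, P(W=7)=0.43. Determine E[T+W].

8.69

E[T+W] = Σ_t Σ_w (t+w) · P(T=t)P(W=w)
 = 4·0.1824 + 11·0.1376 + 6·0.2052 + 13·0.1548 + 7·0.1824 + 14·0.1376
 = 0.7296 + 1.5136 + 1.2312 + 2.0124 + 1.2768 + 1.9264
 = 8.69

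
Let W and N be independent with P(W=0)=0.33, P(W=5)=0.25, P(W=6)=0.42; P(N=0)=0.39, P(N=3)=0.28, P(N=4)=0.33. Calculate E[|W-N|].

3.0356

E[|W-N|] = Σ_w Σ_n |w-n| · P(W=w)P(N=n)
 = 0·0.1287 + 3·0.0924 + 4·0.1089 + 5·0.0975 + 2·0.07 + 1·0.0825 + 6·0.1638 + 3·0.1176 + 2·0.1386
 = 0 + 0.2772 + 0.4356 + 0.4875 + 0.14 + 0.0825 + 0.9828 + 0.3528 + 0.2772
 = 3.0356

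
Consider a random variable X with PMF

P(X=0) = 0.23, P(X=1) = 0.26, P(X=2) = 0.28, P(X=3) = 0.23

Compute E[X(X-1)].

E[X(X-1)] = Σ x(x-1)·P(X=x)
 = 0·0.23 + 0·0.26 + 2·0.28 + 6·0.23
 = 0 + 0 + 0.56 + 1.38
 = 1.94

1.94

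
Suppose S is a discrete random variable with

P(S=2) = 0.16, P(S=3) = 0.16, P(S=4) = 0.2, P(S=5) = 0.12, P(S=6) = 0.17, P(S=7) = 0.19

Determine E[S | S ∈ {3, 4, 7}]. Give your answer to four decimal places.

P(S ∈ {3, 4, 7}) = 0.16 + 0.2 + 0.19 = 0.55.
E[S | S ∈ {3, 4, 7}] = [3·0.16 + 4·0.2 + 7·0.19] / 0.55
 = 2.61 / 0.55
 = 261/55

4.7455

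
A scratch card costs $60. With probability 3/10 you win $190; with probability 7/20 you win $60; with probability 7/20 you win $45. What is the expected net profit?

E[payout] = 190·3/10 + 60·7/20 + 45·7/20
 = 57 + 21 + 63/4
 = 375/4
Net = 375/4 - 60 = 135/4

33.75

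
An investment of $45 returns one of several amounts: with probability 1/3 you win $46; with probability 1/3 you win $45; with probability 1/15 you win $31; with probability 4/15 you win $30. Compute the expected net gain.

E[payout] = 46·1/3 + 45·1/3 + 31·1/15 + 30·4/15
 = 46/3 + 15 + 31/15 + 8
 = 202/5
Net = 202/5 - 45 = -23/5

-4.6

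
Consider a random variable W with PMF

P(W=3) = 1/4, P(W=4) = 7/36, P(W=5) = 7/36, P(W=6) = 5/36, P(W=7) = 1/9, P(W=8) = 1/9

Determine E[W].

5

E[W] = Σ w·P(W=w)
 = 3·1/4 + 4·7/36 + 5·7/36 + 6·5/36 + 7·1/9 + 8·1/9
 = 3/4 + 7/9 + 35/36 + 5/6 + 7/9 + 8/9
 = 5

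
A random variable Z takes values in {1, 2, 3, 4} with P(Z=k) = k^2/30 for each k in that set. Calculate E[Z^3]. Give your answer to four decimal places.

E[Z^3] = Σ z^3·P(Z=z)
 = 1·1/30 + 8·2/15 + 27·3/10 + 64·8/15
 = 1/30 + 16/15 + 81/10 + 512/15
 = 130/3

43.3333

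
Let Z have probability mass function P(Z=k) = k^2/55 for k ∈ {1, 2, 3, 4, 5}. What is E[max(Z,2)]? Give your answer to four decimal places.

E[max(Z,2)] = Σ max(z,2)·P(Z=z)
 = 2·1/55 + 2·4/55 + 3·9/55 + 4·16/55 + 5·5/11
 = 2/55 + 8/55 + 27/55 + 64/55 + 25/11
 = 226/55

4.1091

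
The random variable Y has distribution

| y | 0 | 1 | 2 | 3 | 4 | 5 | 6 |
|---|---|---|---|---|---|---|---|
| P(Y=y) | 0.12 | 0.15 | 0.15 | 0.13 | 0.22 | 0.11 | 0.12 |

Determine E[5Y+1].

15.95

E[5Y+1] = Σ (5y+1)·P(Y=y)
 = 1·0.12 + 6·0.15 + 11·0.15 + 16·0.13 + 21·0.22 + 26·0.11 + 31·0.12
 = 0.12 + 0.9 + 1.65 + 2.08 + 4.62 + 2.86 + 3.72
 = 15.95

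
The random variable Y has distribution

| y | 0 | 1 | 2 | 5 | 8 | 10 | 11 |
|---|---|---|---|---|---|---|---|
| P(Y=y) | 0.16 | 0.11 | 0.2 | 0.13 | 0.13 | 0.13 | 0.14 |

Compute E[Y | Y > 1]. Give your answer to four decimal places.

6.7534

P(Y > 1) = 0.2 + 0.13 + 0.13 + 0.13 + 0.14 = 0.73.
E[Y | Y > 1] = [2·0.2 + 5·0.13 + 8·0.13 + 10·0.13 + 11·0.14] / 0.73
 = 4.93 / 0.73
 = 493/73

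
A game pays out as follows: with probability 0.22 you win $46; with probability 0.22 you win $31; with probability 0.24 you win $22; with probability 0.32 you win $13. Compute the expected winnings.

E[payout] = 46·0.22 + 31·0.22 + 22·0.24 + 13·0.32
 = 10.12 + 6.82 + 5.28 + 4.16
 = 26.38

26.38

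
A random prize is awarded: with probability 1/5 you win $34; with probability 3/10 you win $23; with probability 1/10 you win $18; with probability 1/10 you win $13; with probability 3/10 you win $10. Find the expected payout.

19.8

E[payout] = 34·1/5 + 23·3/10 + 18·1/10 + 13·1/10 + 10·3/10
 = 34/5 + 69/10 + 9/5 + 13/10 + 3
 = 99/5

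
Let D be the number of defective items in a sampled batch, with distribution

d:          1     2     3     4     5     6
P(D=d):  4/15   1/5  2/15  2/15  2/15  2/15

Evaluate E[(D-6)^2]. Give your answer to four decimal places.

11.7333

E[(D-6)^2] = Σ (d-6)^2·P(D=d)
 = 25·4/15 + 16·1/5 + 9·2/15 + 4·2/15 + 1·2/15 + 0·2/15
 = 20/3 + 16/5 + 6/5 + 8/15 + 2/15 + 0
 = 176/15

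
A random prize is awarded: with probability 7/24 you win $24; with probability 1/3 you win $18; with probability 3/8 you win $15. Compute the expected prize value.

18.625

E[payout] = 24·7/24 + 18·1/3 + 15·3/8
 = 7 + 6 + 45/8
 = 149/8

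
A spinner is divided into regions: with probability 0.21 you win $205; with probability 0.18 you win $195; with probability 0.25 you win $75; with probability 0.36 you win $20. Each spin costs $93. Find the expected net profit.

E[payout] = 205·0.21 + 195·0.18 + 75·0.25 + 20·0.36
 = 43.05 + 35.1 + 18.75 + 7.2
 = 104.1
Net = 104.1 - 93 = 11.1

11.1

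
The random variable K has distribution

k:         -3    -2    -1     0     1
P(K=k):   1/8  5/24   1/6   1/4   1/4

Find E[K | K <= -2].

P(K <= -2) = 1/8 + 5/24 = 1/3.
E[K | K <= -2] = [(-3)·1/8 + (-2)·5/24] / (1/3)
 = -19/24 / (1/3)
 = -19/8

-2.375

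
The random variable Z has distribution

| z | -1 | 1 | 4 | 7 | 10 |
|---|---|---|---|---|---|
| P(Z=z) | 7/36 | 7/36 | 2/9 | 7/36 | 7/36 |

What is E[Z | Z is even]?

6.8

P(Z is even) = 2/9 + 7/36 = 5/12.
E[Z | Z is even] = [4·2/9 + 10·7/36] / (5/12)
 = 17/6 / (5/12)
 = 34/5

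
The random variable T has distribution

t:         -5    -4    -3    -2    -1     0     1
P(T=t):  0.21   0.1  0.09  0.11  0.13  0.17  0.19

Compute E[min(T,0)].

-2.07

E[min(T,0)] = Σ min(t,0)·P(T=t)
 = (-5)·0.21 + (-4)·0.1 + (-3)·0.09 + (-2)·0.11 + (-1)·0.13 + 0·0.17 + 0·0.19
 = (-1.05) + (-0.4) + (-0.27) + (-0.22) + (-0.13) + 0 + 0
 = -2.07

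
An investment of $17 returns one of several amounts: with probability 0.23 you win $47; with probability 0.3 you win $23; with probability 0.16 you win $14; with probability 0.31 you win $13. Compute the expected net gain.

E[payout] = 47·0.23 + 23·0.3 + 14·0.16 + 13·0.31
 = 10.81 + 6.9 + 2.24 + 4.03
 = 23.98
Net = 23.98 - 17 = 6.98

6.98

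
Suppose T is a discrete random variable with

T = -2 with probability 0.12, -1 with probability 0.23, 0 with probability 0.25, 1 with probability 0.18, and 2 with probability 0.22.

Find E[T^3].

E[T^3] = Σ t^3·P(T=t)
 = (-8)·0.12 + (-1)·0.23 + 0·0.25 + 1·0.18 + 8·0.22
 = (-0.96) + (-0.23) + 0 + 0.18 + 1.76
 = 0.75

0.75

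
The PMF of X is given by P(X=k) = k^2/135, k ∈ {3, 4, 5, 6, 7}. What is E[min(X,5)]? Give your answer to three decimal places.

4.748

E[min(X,5)] = Σ min(x,5)·P(X=x)
 = 3·1/15 + 4·16/135 + 5·5/27 + 5·4/15 + 5·49/135
 = 1/5 + 64/135 + 25/27 + 4/3 + 49/27
 = 641/135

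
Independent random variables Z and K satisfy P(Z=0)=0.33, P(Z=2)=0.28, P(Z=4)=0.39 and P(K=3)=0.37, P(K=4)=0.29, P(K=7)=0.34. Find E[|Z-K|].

2.8186

E[|Z-K|] = Σ_z Σ_k |z-k| · P(Z=z)P(K=k)
 = 3·0.1221 + 4·0.0957 + 7·0.1122 + 1·0.1036 + 2·0.0812 + 5·0.0952 + 1·0.1443 + 0·0.1131 + 3·0.1326
 = 0.3663 + 0.3828 + 0.7854 + 0.1036 + 0.1624 + 0.476 + 0.1443 + 0 + 0.3978
 = 2.8186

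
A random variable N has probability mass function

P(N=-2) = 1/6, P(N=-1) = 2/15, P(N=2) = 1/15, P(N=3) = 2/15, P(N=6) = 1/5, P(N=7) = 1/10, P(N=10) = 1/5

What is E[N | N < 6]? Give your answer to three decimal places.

P(N < 6) = 1/6 + 2/15 + 1/15 + 2/15 = 1/2.
E[N | N < 6] = [(-2)·1/6 + (-1)·2/15 + 2·1/15 + 3·2/15] / (1/2)
 = 1/15 / (1/2)
 = 2/15

0.133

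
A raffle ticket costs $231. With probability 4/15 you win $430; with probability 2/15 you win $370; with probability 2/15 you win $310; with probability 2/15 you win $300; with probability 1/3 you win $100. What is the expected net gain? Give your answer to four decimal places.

47.6667

E[payout] = 430·4/15 + 370·2/15 + 310·2/15 + 300·2/15 + 100·1/3
 = 344/3 + 148/3 + 124/3 + 40 + 100/3
 = 836/3
Net = 836/3 - 231 = 143/3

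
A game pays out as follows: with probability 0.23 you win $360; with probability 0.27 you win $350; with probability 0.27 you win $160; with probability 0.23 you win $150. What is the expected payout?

E[payout] = 360·0.23 + 350·0.27 + 160·0.27 + 150·0.23
 = 82.8 + 94.5 + 43.2 + 34.5
 = 255

255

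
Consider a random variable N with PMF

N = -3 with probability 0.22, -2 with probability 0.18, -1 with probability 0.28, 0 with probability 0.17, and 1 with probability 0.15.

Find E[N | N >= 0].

0.46875

P(N >= 0) = 0.17 + 0.15 = 0.32.
E[N | N >= 0] = [0·0.17 + 1·0.15] / 0.32
 = 0.15 / 0.32
 = 15/32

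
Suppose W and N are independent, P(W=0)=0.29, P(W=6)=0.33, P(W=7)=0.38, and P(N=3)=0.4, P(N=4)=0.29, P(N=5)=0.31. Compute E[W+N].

8.55

E[W+N] = Σ_w Σ_n (w+n) · P(W=w)P(N=n)
 = 3·0.116 + 4·0.0841 + 5·0.0899 + 9·0.132 + 10·0.0957 + 11·0.1023 + 10·0.152 + 11·0.1102 + 12·0.1178
 = 0.348 + 0.3364 + 0.4495 + 1.188 + 0.957 + 1.1253 + 1.52 + 1.2122 + 1.4136
 = 8.55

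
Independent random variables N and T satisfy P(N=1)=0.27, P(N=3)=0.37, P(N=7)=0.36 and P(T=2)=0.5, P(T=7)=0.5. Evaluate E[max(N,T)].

5.585

E[max(N,T)] = Σ_n Σ_t max(n,t) · P(N=n)P(T=t)
 = 2·0.135 + 7·0.135 + 3·0.185 + 7·0.185 + 7·0.18 + 7·0.18
 = 0.27 + 0.945 + 0.555 + 1.295 + 1.26 + 1.26
 = 5.585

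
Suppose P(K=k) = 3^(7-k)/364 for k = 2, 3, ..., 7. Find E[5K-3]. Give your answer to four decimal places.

9.4588

E[5K-3] = Σ (5k-3)·P(K=k)
 = 7·243/364 + 12·81/364 + 17·27/364 + 22·9/364 + 27·3/364 + 32·1/364
 = 243/52 + 243/91 + 459/364 + 99/182 + 81/364 + 8/91
 = 3443/364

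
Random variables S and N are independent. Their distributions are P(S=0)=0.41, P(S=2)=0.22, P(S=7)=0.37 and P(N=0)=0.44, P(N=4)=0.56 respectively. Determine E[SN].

6.7872

E[SN] = Σ_s Σ_n sn · P(S=s)P(N=n)
 = 0·0.1804 + 0·0.2296 + 0·0.0968 + 8·0.1232 + 0·0.1628 + 28·0.2072
 = 0 + 0 + 0 + 0.9856 + 0 + 5.8016
 = 6.7872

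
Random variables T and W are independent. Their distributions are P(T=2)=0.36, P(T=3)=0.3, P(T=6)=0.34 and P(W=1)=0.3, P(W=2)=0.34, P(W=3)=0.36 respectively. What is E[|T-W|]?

1.8592

E[|T-W|] = Σ_t Σ_w |t-w| · P(T=t)P(W=w)
 = 1·0.108 + 0·0.1224 + 1·0.1296 + 2·0.09 + 1·0.102 + 0·0.108 + 5·0.102 + 4·0.1156 + 3·0.1224
 = 0.108 + 0 + 0.1296 + 0.18 + 0.102 + 0 + 0.51 + 0.4624 + 0.3672
 = 1.8592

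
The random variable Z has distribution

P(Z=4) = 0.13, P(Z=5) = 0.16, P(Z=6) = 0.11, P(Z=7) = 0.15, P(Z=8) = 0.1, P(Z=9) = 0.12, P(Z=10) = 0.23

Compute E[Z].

7.21

E[Z] = Σ z·P(Z=z)
 = 4·0.13 + 5·0.16 + 6·0.11 + 7·0.15 + 8·0.1 + 9·0.12 + 10·0.23
 = 0.52 + 0.8 + 0.66 + 1.05 + 0.8 + 1.08 + 2.3
 = 7.21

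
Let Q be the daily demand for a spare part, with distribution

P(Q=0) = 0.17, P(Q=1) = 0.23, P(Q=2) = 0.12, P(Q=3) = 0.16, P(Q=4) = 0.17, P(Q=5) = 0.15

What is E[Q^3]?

E[Q^3] = Σ q^3·P(Q=q)
 = 0·0.17 + 1·0.23 + 8·0.12 + 27·0.16 + 64·0.17 + 125·0.15
 = 0 + 0.23 + 0.96 + 4.32 + 10.88 + 18.75
 = 35.14

35.14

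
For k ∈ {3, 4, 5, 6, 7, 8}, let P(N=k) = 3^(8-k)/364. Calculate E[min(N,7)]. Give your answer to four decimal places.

E[min(N,7)] = Σ min(n,7)·P(N=n)
 = 3·243/364 + 4·81/364 + 5·27/364 + 6·9/364 + 7·3/364 + 7·1/364
 = 729/364 + 81/91 + 135/364 + 27/182 + 3/52 + 1/52
 = 635/182

3.4890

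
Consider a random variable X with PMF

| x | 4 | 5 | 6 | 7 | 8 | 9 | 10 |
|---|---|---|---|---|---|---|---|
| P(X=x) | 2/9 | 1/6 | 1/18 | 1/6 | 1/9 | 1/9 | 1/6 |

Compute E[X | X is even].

6.8

P(X is even) = 2/9 + 1/18 + 1/9 + 1/6 = 5/9.
E[X | X is even] = [4·2/9 + 6·1/18 + 8·1/9 + 10·1/6] / (5/9)
 = 34/9 / (5/9)
 = 34/5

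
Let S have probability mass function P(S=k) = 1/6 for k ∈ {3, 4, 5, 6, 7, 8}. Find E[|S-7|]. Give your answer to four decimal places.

E[|S-7|] = Σ |s-7|·P(S=s)
 = 4·1/6 + 3·1/6 + 2·1/6 + 1·1/6 + 0·1/6 + 1·1/6
 = 2/3 + 1/2 + 1/3 + 1/6 + 0 + 1/6
 = 11/6

1.8333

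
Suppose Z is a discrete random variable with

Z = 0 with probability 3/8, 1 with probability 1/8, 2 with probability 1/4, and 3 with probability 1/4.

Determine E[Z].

1.375

E[Z] = Σ z·P(Z=z)
 = 0·3/8 + 1·1/8 + 2·1/4 + 3·1/4
 = 0 + 1/8 + 1/2 + 3/4
 = 11/8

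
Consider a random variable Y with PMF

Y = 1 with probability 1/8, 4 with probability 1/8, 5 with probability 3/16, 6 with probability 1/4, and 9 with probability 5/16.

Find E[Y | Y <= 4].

2.5

P(Y <= 4) = 1/8 + 1/8 = 1/4.
E[Y | Y <= 4] = [1·1/8 + 4·1/8] / (1/4)
 = 5/8 / (1/4)
 = 5/2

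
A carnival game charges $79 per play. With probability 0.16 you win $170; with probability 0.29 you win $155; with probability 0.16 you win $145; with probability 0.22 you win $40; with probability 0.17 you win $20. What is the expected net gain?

E[payout] = 170·0.16 + 155·0.29 + 145·0.16 + 40·0.22 + 20·0.17
 = 27.2 + 44.95 + 23.2 + 8.8 + 3.4
 = 107.55
Net = 107.55 - 79 = 28.55

28.55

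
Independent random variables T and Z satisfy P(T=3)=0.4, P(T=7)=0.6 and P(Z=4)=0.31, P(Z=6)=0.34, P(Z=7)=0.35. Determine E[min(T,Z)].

E[min(T,Z)] = Σ_t Σ_z min(t,z) · P(T=t)P(Z=z)
 = 3·0.124 + 3·0.136 + 3·0.14 + 4·0.186 + 6·0.204 + 7·0.21
 = 0.372 + 0.408 + 0.42 + 0.744 + 1.224 + 1.47
 = 4.638

4.638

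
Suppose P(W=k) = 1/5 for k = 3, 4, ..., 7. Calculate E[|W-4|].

E[|W-4|] = Σ |w-4|·P(W=w)
 = 1·1/5 + 0·1/5 + 1·1/5 + 2·1/5 + 3·1/5
 = 1/5 + 0 + 1/5 + 2/5 + 3/5
 = 7/5

1.4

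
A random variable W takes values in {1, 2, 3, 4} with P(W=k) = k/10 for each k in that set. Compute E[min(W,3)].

2.6

E[min(W,3)] = Σ min(w,3)·P(W=w)
 = 1·1/10 + 2·1/5 + 3·3/10 + 3·2/5
 = 1/10 + 2/5 + 9/10 + 6/5
 = 13/5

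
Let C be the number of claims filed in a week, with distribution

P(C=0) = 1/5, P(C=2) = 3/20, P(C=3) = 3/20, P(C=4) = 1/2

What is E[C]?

2.75

E[C] = Σ c·P(C=c)
 = 0·1/5 + 2·3/20 + 3·3/20 + 4·1/2
 = 0 + 3/10 + 9/20 + 2
 = 11/4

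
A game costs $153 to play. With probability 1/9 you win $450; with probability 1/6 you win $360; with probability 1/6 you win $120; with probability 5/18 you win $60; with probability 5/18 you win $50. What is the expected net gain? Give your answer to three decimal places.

7.556

E[payout] = 450·1/9 + 360·1/6 + 120·1/6 + 60·5/18 + 50·5/18
 = 50 + 60 + 20 + 50/3 + 125/9
 = 1445/9
Net = 1445/9 - 153 = 68/9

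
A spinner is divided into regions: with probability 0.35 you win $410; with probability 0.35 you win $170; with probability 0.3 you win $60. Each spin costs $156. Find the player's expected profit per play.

65

E[payout] = 410·0.35 + 170·0.35 + 60·0.3
 = 143.5 + 59.5 + 18
 = 221
Net = 221 - 156 = 65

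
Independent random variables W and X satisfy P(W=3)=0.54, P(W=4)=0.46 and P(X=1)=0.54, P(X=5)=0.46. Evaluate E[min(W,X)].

E[min(W,X)] = Σ_w Σ_x min(w,x) · P(W=w)P(X=x)
 = 1·0.2916 + 3·0.2484 + 1·0.2484 + 4·0.2116
 = 0.2916 + 0.7452 + 0.2484 + 0.8464
 = 2.1316

2.1316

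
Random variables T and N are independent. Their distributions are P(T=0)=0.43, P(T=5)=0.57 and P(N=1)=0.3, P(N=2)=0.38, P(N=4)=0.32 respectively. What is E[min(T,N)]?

E[min(T,N)] = Σ_t Σ_n min(t,n) · P(T=t)P(N=n)
 = 0·0.129 + 0·0.1634 + 0·0.1376 + 1·0.171 + 2·0.2166 + 4·0.1824
 = 0 + 0 + 0 + 0.171 + 0.4332 + 0.7296
 = 1.3338

1.3338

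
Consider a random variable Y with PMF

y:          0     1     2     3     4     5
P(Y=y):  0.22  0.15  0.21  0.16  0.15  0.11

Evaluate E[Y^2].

E[Y^2] = Σ y^2·P(Y=y)
 = 0·0.22 + 1·0.15 + 4·0.21 + 9·0.16 + 16·0.15 + 25·0.11
 = 0 + 0.15 + 0.84 + 1.44 + 2.4 + 2.75
 = 7.58

7.58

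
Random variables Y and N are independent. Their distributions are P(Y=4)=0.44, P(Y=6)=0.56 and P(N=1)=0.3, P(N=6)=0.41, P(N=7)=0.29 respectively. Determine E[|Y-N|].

E[|Y-N|] = Σ_y Σ_n |y-n| · P(Y=y)P(N=n)
 = 3·0.132 + 2·0.1804 + 3·0.1276 + 5·0.168 + 0·0.2296 + 1·0.1624
 = 0.396 + 0.3608 + 0.3828 + 0.84 + 0 + 0.1624
 = 2.142

2.142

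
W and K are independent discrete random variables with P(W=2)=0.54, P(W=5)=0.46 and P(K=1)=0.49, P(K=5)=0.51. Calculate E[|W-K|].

E[|W-K|] = Σ_w Σ_k |w-k| · P(W=w)P(K=k)
 = 1·0.2646 + 3·0.2754 + 4·0.2254 + 0·0.2346
 = 0.2646 + 0.8262 + 0.9016 + 0
 = 1.9924

1.9924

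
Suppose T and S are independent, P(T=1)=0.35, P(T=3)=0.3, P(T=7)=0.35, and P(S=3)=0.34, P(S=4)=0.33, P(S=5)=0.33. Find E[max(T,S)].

E[max(T,S)] = Σ_t Σ_s max(t,s) · P(T=t)P(S=s)
 = 3·0.119 + 4·0.1155 + 5·0.1155 + 3·0.102 + 4·0.099 + 5·0.099 + 7·0.119 + 7·0.1155 + 7·0.1155
 = 0.357 + 0.462 + 0.5775 + 0.306 + 0.396 + 0.495 + 0.833 + 0.8085 + 0.8085
 = 5.0435

5.0435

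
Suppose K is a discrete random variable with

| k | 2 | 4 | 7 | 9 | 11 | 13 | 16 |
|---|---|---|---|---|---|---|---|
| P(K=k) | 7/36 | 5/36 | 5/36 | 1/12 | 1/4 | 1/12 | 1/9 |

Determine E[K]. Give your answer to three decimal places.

8.278

E[K] = Σ k·P(K=k)
 = 2·7/36 + 4·5/36 + 7·5/36 + 9·1/12 + 11·1/4 + 13·1/12 + 16·1/9
 = 7/18 + 5/9 + 35/36 + 3/4 + 11/4 + 13/12 + 16/9
 = 149/18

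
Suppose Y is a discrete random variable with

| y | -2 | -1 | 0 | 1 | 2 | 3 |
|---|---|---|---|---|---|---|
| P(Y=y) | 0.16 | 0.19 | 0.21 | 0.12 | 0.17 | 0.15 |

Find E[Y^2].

2.98

E[Y^2] = Σ y^2·P(Y=y)
 = 4·0.16 + 1·0.19 + 0·0.21 + 1·0.12 + 4·0.17 + 9·0.15
 = 0.64 + 0.19 + 0 + 0.12 + 0.68 + 1.35
 = 2.98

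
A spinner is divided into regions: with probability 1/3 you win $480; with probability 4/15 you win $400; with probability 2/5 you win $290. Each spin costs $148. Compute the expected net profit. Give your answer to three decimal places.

234.667

E[payout] = 480·1/3 + 400·4/15 + 290·2/5
 = 160 + 320/3 + 116
 = 1148/3
Net = 1148/3 - 148 = 704/3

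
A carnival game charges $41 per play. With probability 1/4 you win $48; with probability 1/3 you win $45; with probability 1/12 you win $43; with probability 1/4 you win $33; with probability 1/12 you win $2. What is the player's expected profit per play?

E[payout] = 48·1/4 + 45·1/3 + 43·1/12 + 33·1/4 + 2·1/12
 = 12 + 15 + 43/12 + 33/4 + 1/6
 = 39
Net = 39 - 41 = -2

-2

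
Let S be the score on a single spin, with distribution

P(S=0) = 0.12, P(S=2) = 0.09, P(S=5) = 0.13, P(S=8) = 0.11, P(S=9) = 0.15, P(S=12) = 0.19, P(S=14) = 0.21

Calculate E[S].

E[S] = Σ s·P(S=s)
 = 0·0.12 + 2·0.09 + 5·0.13 + 8·0.11 + 9·0.15 + 12·0.19 + 14·0.21
 = 0 + 0.18 + 0.65 + 0.88 + 1.35 + 2.28 + 2.94
 = 8.28

8.28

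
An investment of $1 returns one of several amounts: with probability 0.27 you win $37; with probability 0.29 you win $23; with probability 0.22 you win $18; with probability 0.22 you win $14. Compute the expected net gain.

22.7

E[payout] = 37·0.27 + 23·0.29 + 18·0.22 + 14·0.22
 = 9.99 + 6.67 + 3.96 + 3.08
 = 23.7
Net = 23.7 - 1 = 22.7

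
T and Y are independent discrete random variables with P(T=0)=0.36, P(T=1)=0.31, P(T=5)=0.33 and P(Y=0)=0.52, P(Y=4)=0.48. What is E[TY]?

E[TY] = Σ_t Σ_y ty · P(T=t)P(Y=y)
 = 0·0.1872 + 0·0.1728 + 0·0.1612 + 4·0.1488 + 0·0.1716 + 20·0.1584
 = 0 + 0 + 0 + 0.5952 + 0 + 3.168
 = 3.7632

3.7632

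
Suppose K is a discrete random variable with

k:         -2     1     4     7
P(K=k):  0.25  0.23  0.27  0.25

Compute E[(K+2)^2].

E[(K+2)^2] = Σ (k+2)^2·P(K=k)
 = 0·0.25 + 9·0.23 + 36·0.27 + 81·0.25
 = 0 + 2.07 + 9.72 + 20.25
 = 32.04

32.04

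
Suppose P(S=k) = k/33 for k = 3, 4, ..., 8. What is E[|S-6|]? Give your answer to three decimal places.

1.364

E[|S-6|] = Σ |s-6|·P(S=s)
 = 3·1/11 + 2·4/33 + 1·5/33 + 0·2/11 + 1·7/33 + 2·8/33
 = 3/11 + 8/33 + 5/33 + 0 + 7/33 + 16/33
 = 15/11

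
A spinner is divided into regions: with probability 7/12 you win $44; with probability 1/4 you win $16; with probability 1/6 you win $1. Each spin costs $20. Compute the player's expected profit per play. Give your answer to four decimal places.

9.8333

E[payout] = 44·7/12 + 16·1/4 + 1·1/6
 = 77/3 + 4 + 1/6
 = 179/6
Net = 179/6 - 20 = 59/6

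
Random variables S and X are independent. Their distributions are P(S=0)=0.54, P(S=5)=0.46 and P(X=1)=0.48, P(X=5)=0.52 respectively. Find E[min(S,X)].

1.4168

E[min(S,X)] = Σ_s Σ_x min(s,x) · P(S=s)P(X=x)
 = 0·0.2592 + 0·0.2808 + 1·0.2208 + 5·0.2392
 = 0 + 0 + 0.2208 + 1.196
 = 1.4168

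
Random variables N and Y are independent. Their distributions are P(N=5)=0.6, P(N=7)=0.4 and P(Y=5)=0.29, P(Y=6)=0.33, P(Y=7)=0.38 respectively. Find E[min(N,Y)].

5.436

E[min(N,Y)] = Σ_n Σ_y min(n,y) · P(N=n)P(Y=y)
 = 5·0.174 + 5·0.198 + 5·0.228 + 5·0.116 + 6·0.132 + 7·0.152
 = 0.87 + 0.99 + 1.14 + 0.58 + 0.792 + 1.064
 = 5.436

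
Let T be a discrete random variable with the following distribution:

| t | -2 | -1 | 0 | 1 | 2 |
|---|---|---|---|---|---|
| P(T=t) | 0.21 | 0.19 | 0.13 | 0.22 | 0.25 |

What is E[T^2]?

E[T^2] = Σ t^2·P(T=t)
 = 4·0.21 + 1·0.19 + 0·0.13 + 1·0.22 + 4·0.25
 = 0.84 + 0.19 + 0 + 0.22 + 1
 = 2.25

2.25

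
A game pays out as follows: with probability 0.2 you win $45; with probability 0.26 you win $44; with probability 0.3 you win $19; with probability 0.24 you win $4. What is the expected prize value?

E[payout] = 45·0.2 + 44·0.26 + 19·0.3 + 4·0.24
 = 9 + 11.44 + 5.7 + 0.96
 = 27.1

27.1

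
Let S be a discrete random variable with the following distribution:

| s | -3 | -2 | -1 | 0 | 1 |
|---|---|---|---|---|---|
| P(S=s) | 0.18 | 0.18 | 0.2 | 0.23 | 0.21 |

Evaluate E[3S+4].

1.33

E[3S+4] = Σ (3s+4)·P(S=s)
 = (-5)·0.18 + (-2)·0.18 + 1·0.2 + 4·0.23 + 7·0.21
 = (-0.9) + (-0.36) + 0.2 + 0.92 + 1.47
 = 1.33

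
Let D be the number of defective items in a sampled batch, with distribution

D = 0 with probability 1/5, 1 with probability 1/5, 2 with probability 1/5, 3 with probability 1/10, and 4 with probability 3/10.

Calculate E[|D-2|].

E[|D-2|] = Σ |d-2|·P(D=d)
 = 2·1/5 + 1·1/5 + 0·1/5 + 1·1/10 + 2·3/10
 = 2/5 + 1/5 + 0 + 1/10 + 3/5
 = 13/10

1.3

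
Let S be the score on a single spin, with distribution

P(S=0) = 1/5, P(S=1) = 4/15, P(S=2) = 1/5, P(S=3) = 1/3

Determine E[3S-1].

E[3S-1] = Σ (3s-1)·P(S=s)
 = (-1)·1/5 + 2·4/15 + 5·1/5 + 8·1/3
 = (-1/5) + 8/15 + 1 + 8/3
 = 4

4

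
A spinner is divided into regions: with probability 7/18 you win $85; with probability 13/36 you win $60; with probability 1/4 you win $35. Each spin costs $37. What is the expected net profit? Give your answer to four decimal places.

26.4722

E[payout] = 85·7/18 + 60·13/36 + 35·1/4
 = 595/18 + 65/3 + 35/4
 = 2285/36
Net = 2285/36 - 37 = 953/36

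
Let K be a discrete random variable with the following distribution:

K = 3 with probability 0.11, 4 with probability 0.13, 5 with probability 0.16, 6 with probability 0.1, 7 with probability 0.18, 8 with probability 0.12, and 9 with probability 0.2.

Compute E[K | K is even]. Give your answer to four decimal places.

5.9429

P(K is even) = 0.13 + 0.1 + 0.12 = 0.35.
E[K | K is even] = [4·0.13 + 6·0.1 + 8·0.12] / 0.35
 = 2.08 / 0.35
 = 208/35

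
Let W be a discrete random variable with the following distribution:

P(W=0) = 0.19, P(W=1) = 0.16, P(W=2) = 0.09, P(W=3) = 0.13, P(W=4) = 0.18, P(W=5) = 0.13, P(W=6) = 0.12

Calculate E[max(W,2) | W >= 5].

P(W >= 5) = 0.13 + 0.12 = 0.25.
E[max(W,2) | W >= 5] = [5·0.13 + 6·0.12] / 0.25
 = 1.37 / 0.25
 = 137/25

5.48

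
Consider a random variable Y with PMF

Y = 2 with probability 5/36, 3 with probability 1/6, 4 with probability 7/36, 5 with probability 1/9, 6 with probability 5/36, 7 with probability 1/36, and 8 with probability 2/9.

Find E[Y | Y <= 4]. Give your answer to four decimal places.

P(Y <= 4) = 5/36 + 1/6 + 7/36 = 1/2.
E[Y | Y <= 4] = [2·5/36 + 3·1/6 + 4·7/36] / (1/2)
 = 14/9 / (1/2)
 = 28/9

3.1111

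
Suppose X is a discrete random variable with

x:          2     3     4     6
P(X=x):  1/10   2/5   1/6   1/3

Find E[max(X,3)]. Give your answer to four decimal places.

4.1667

E[max(X,3)] = Σ max(x,3)·P(X=x)
 = 3·1/10 + 3·2/5 + 4·1/6 + 6·1/3
 = 3/10 + 6/5 + 2/3 + 2
 = 25/6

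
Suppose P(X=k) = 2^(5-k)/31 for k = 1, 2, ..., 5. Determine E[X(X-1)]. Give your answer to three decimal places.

2.710

E[X(X-1)] = Σ x(x-1)·P(X=x)
 = 0·16/31 + 2·8/31 + 6·4/31 + 12·2/31 + 20·1/31
 = 0 + 16/31 + 24/31 + 24/31 + 20/31
 = 84/31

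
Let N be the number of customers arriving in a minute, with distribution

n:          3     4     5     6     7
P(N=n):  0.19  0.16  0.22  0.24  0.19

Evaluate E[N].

E[N] = Σ n·P(N=n)
 = 3·0.19 + 4·0.16 + 5·0.22 + 6·0.24 + 7·0.19
 = 0.57 + 0.64 + 1.1 + 1.44 + 1.33
 = 5.08

5.08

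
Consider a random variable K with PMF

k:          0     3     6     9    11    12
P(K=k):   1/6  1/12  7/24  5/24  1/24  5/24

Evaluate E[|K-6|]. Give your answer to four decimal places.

3.3333

E[|K-6|] = Σ |k-6|·P(K=k)
 = 6·1/6 + 3·1/12 + 0·7/24 + 3·5/24 + 5·1/24 + 6·5/24
 = 1 + 1/4 + 0 + 5/8 + 5/24 + 5/4
 = 10/3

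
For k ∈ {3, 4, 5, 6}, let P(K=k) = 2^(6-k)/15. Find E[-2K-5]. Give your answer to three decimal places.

E[-2K-5] = Σ (-2k-5)·P(K=k)
 = (-11)·8/15 + (-13)·4/15 + (-15)·2/15 + (-17)·1/15
 = (-88/15) + (-52/15) + (-2) + (-17/15)
 = -187/15

-12.467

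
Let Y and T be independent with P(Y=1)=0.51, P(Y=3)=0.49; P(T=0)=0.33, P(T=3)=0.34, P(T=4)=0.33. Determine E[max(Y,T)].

2.9934

E[max(Y,T)] = Σ_y Σ_t max(y,t) · P(Y=y)P(T=t)
 = 1·0.1683 + 3·0.1734 + 4·0.1683 + 3·0.1617 + 3·0.1666 + 4·0.1617
 = 0.1683 + 0.5202 + 0.6732 + 0.4851 + 0.4998 + 0.6468
 = 2.9934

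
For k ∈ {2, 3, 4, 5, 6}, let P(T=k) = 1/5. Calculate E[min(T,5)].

E[min(T,5)] = Σ min(t,5)·P(T=t)
 = 2·1/5 + 3·1/5 + 4·1/5 + 5·1/5 + 5·1/5
 = 2/5 + 3/5 + 4/5 + 1 + 1
 = 19/5

3.8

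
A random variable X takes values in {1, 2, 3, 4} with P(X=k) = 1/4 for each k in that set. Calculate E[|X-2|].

E[|X-2|] = Σ |x-2|·P(X=x)
 = 1·1/4 + 0·1/4 + 1·1/4 + 2·1/4
 = 1/4 + 0 + 1/4 + 1/2
 = 1

1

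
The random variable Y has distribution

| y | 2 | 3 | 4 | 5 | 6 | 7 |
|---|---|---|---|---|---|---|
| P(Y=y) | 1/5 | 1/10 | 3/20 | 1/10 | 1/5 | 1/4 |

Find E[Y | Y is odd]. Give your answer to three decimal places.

P(Y is odd) = 1/10 + 1/10 + 1/4 = 9/20.
E[Y | Y is odd] = [3·1/10 + 5·1/10 + 7·1/4] / (9/20)
 = 51/20 / (9/20)
 = 17/3

5.667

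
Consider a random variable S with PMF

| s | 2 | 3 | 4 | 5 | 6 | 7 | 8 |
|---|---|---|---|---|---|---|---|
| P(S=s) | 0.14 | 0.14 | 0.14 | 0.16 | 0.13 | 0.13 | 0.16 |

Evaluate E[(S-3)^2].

E[(S-3)^2] = Σ (s-3)^2·P(S=s)
 = 1·0.14 + 0·0.14 + 1·0.14 + 4·0.16 + 9·0.13 + 16·0.13 + 25·0.16
 = 0.14 + 0 + 0.14 + 0.64 + 1.17 + 2.08 + 4
 = 8.17

8.17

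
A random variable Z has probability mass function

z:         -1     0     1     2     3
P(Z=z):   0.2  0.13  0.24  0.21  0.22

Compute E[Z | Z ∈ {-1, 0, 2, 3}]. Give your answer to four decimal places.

P(Z ∈ {-1, 0, 2, 3}) = 0.2 + 0.13 + 0.21 + 0.22 = 0.76.
E[Z | Z ∈ {-1, 0, 2, 3}] = [(-1)·0.2 + 0·0.13 + 2·0.21 + 3·0.22] / 0.76
 = 0.88 / 0.76
 = 22/19

1.1579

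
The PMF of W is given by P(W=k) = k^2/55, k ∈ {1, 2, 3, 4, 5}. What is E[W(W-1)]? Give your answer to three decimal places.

13.709

E[W(W-1)] = Σ w(w-1)·P(W=w)
 = 0·1/55 + 2·4/55 + 6·9/55 + 12·16/55 + 20·5/11
 = 0 + 8/55 + 54/55 + 192/55 + 100/11
 = 754/55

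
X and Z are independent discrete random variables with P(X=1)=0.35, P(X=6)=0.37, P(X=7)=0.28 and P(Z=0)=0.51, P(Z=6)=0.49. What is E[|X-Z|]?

E[|X-Z|] = Σ_x Σ_z |x-z| · P(X=x)P(Z=z)
 = 1·0.1785 + 5·0.1715 + 6·0.1887 + 0·0.1813 + 7·0.1428 + 1·0.1372
 = 0.1785 + 0.8575 + 1.1322 + 0 + 0.9996 + 0.1372
 = 3.305

3.305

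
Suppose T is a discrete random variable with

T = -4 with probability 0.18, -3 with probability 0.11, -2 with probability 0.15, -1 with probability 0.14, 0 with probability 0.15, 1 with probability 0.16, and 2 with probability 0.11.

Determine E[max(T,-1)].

-0.2

E[max(T,-1)] = Σ max(t,-1)·P(T=t)
 = (-1)·0.18 + (-1)·0.11 + (-1)·0.15 + (-1)·0.14 + 0·0.15 + 1·0.16 + 2·0.11
 = (-0.18) + (-0.11) + (-0.15) + (-0.14) + 0 + 0.16 + 0.22
 = -0.2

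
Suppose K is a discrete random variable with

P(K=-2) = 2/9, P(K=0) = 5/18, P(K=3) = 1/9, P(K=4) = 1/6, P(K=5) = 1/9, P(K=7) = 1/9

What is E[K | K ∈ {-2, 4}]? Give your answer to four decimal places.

0.5714

P(K ∈ {-2, 4}) = 2/9 + 1/6 = 7/18.
E[K | K ∈ {-2, 4}] = [(-2)·2/9 + 4·1/6] / (7/18)
 = 2/9 / (7/18)
 = 4/7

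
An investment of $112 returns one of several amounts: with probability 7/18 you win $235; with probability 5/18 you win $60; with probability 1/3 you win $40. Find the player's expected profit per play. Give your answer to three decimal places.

E[payout] = 235·7/18 + 60·5/18 + 40·1/3
 = 1645/18 + 50/3 + 40/3
 = 2185/18
Net = 2185/18 - 112 = 169/18

9.389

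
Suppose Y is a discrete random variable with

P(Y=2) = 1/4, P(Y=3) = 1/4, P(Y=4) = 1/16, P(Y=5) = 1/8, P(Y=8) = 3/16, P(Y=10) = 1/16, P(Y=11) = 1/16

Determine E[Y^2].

E[Y^2] = Σ y^2·P(Y=y)
 = 4·1/4 + 9·1/4 + 16·1/16 + 25·1/8 + 64·3/16 + 100·1/16 + 121·1/16
 = 1 + 9/4 + 1 + 25/8 + 12 + 25/4 + 121/16
 = 531/16

33.1875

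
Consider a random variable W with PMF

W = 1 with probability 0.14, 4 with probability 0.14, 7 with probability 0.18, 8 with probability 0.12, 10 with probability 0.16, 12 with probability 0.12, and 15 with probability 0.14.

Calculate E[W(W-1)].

E[W(W-1)] = Σ w(w-1)·P(W=w)
 = 0·0.14 + 12·0.14 + 42·0.18 + 56·0.12 + 90·0.16 + 132·0.12 + 210·0.14
 = 0 + 1.68 + 7.56 + 6.72 + 14.4 + 15.84 + 29.4
 = 75.6

75.6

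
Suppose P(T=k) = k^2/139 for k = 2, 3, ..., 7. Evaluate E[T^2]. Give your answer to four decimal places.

33.6331

E[T^2] = Σ t^2·P(T=t)
 = 4·4/139 + 9·9/139 + 16·16/139 + 25·25/139 + 36·36/139 + 49·49/139
 = 16/139 + 81/139 + 256/139 + 625/139 + 1296/139 + 2401/139
 = 4675/139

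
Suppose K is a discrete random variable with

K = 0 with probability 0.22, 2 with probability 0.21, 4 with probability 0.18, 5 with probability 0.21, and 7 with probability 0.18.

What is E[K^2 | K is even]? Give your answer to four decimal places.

6.0984

P(K is even) = 0.22 + 0.21 + 0.18 = 0.61.
E[K^2 | K is even] = [0·0.22 + 4·0.21 + 16·0.18] / 0.61
 = 3.72 / 0.61
 = 372/61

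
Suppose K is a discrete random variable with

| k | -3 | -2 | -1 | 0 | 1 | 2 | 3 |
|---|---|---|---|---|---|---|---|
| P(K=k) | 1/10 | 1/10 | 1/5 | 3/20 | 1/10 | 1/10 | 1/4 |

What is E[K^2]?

4.25

E[K^2] = Σ k^2·P(K=k)
 = 9·1/10 + 4·1/10 + 1·1/5 + 0·3/20 + 1·1/10 + 4·1/10 + 9·1/4
 = 9/10 + 2/5 + 1/5 + 0 + 1/10 + 2/5 + 9/4
 = 17/4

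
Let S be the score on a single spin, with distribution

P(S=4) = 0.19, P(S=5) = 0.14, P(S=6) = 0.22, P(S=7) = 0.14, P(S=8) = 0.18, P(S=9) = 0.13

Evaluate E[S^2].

E[S^2] = Σ s^2·P(S=s)
 = 16·0.19 + 25·0.14 + 36·0.22 + 49·0.14 + 64·0.18 + 81·0.13
 = 3.04 + 3.5 + 7.92 + 6.86 + 11.52 + 10.53
 = 43.37

43.37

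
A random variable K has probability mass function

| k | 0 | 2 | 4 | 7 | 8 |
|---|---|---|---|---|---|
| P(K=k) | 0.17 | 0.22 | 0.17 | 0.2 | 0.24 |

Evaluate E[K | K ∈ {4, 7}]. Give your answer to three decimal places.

P(K ∈ {4, 7}) = 0.17 + 0.2 = 0.37.
E[K | K ∈ {4, 7}] = [4·0.17 + 7·0.2] / 0.37
 = 2.08 / 0.37
 = 208/37

5.622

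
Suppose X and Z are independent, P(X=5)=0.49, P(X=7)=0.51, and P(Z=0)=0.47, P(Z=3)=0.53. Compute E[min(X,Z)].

E[min(X,Z)] = Σ_x Σ_z min(x,z) · P(X=x)P(Z=z)
 = 0·0.2303 + 3·0.2597 + 0·0.2397 + 3·0.2703
 = 0 + 0.7791 + 0 + 0.8109
 = 1.59

1.59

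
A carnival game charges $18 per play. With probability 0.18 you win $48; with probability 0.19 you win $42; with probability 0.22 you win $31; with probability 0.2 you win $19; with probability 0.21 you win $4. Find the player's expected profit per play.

10.08

E[payout] = 48·0.18 + 42·0.19 + 31·0.22 + 19·0.2 + 4·0.21
 = 8.64 + 7.98 + 6.82 + 3.8 + 0.84
 = 28.08
Net = 28.08 - 18 = 10.08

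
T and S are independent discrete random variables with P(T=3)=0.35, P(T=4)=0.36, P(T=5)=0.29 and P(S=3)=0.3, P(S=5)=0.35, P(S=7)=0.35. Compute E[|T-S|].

1.724

E[|T-S|] = Σ_t Σ_s |t-s| · P(T=t)P(S=s)
 = 0·0.105 + 2·0.1225 + 4·0.1225 + 1·0.108 + 1·0.126 + 3·0.126 + 2·0.087 + 0·0.1015 + 2·0.1015
 = 0 + 0.245 + 0.49 + 0.108 + 0.126 + 0.378 + 0.174 + 0 + 0.203
 = 1.724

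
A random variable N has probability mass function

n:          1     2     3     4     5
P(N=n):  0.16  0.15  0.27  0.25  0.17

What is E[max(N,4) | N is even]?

4

P(N is even) = 0.15 + 0.25 = 0.4.
E[max(N,4) | N is even] = [4·0.15 + 4·0.25] / 0.4
 = 1.6 / 0.4
 = 4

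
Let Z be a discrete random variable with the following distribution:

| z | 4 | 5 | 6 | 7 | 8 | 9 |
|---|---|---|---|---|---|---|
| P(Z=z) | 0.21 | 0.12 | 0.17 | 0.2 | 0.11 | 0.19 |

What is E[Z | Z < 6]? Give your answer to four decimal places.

P(Z < 6) = 0.21 + 0.12 = 0.33.
E[Z | Z < 6] = [4·0.21 + 5·0.12] / 0.33
 = 1.44 / 0.33
 = 48/11

4.3636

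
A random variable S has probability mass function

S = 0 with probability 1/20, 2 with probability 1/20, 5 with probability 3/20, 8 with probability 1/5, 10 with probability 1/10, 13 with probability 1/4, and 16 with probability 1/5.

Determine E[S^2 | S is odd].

115

P(S is odd) = 3/20 + 1/4 = 2/5.
E[S^2 | S is odd] = [25·3/20 + 169·1/4] / (2/5)
 = 46 / (2/5)
 = 115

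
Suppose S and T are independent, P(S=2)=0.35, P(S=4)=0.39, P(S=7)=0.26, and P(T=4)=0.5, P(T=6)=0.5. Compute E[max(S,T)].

E[max(S,T)] = Σ_s Σ_t max(s,t) · P(S=s)P(T=t)
 = 4·0.175 + 6·0.175 + 4·0.195 + 6·0.195 + 7·0.13 + 7·0.13
 = 0.7 + 1.05 + 0.78 + 1.17 + 0.91 + 0.91
 = 5.52

5.52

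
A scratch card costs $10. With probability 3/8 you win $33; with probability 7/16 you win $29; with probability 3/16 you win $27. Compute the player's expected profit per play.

E[payout] = 33·3/8 + 29·7/16 + 27·3/16
 = 99/8 + 203/16 + 81/16
 = 241/8
Net = 241/8 - 10 = 161/8

20.125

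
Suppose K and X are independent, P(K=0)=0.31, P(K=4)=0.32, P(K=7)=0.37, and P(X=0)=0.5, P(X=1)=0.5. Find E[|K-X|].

E[|K-X|] = Σ_k Σ_x |k-x| · P(K=k)P(X=x)
 = 0·0.155 + 1·0.155 + 4·0.16 + 3·0.16 + 7·0.185 + 6·0.185
 = 0 + 0.155 + 0.64 + 0.48 + 1.295 + 1.11
 = 3.68

3.68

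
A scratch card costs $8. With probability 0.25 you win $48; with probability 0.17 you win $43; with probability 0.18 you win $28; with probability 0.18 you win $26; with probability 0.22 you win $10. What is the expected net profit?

23.23

E[payout] = 48·0.25 + 43·0.17 + 28·0.18 + 26·0.18 + 10·0.22
 = 12 + 7.31 + 5.04 + 4.68 + 2.2
 = 31.23
Net = 31.23 - 8 = 23.23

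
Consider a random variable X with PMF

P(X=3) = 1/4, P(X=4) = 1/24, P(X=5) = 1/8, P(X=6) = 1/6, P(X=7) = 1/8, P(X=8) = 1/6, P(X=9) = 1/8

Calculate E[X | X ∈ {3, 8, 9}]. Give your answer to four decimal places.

5.9231

P(X ∈ {3, 8, 9}) = 1/4 + 1/6 + 1/8 = 13/24.
E[X | X ∈ {3, 8, 9}] = [3·1/4 + 8·1/6 + 9·1/8] / (13/24)
 = 77/24 / (13/24)
 = 77/13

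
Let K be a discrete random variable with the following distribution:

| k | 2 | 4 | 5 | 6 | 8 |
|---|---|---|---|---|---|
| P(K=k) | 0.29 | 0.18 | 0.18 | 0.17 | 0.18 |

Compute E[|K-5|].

1.76

E[|K-5|] = Σ |k-5|·P(K=k)
 = 3·0.29 + 1·0.18 + 0·0.18 + 1·0.17 + 3·0.18
 = 0.87 + 0.18 + 0 + 0.17 + 0.54
 = 1.76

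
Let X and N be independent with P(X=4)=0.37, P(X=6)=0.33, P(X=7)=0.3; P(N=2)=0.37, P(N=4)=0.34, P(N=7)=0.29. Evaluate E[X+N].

E[X+N] = Σ_x Σ_n (x+n) · P(X=x)P(N=n)
 = 6·0.1369 + 8·0.1258 + 11·0.1073 + 8·0.1221 + 10·0.1122 + 13·0.0957 + 9·0.111 + 11·0.102 + 14·0.087
 = 0.8214 + 1.0064 + 1.1803 + 0.9768 + 1.122 + 1.2441 + 0.999 + 1.122 + 1.218
 = 9.69

9.69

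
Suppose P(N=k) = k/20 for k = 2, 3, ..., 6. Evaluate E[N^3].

E[N^3] = Σ n^3·P(N=n)
 = 8·1/10 + 27·3/20 + 64·1/5 + 125·1/4 + 216·3/10
 = 4/5 + 81/20 + 64/5 + 125/4 + 324/5
 = 1137/10

113.7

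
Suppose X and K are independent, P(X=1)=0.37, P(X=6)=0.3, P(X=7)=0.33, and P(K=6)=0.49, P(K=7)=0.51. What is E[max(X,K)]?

E[max(X,K)] = Σ_x Σ_k max(x,k) · P(X=x)P(K=k)
 = 6·0.1813 + 7·0.1887 + 6·0.147 + 7·0.153 + 7·0.1617 + 7·0.1683
 = 1.0878 + 1.3209 + 0.882 + 1.071 + 1.1319 + 1.1781
 = 6.6717

6.6717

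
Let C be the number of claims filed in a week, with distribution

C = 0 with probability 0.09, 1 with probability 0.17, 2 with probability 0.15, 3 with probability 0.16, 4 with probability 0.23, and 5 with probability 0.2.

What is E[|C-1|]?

2.05

E[|C-1|] = Σ |c-1|·P(C=c)
 = 1·0.09 + 0·0.17 + 1·0.15 + 2·0.16 + 3·0.23 + 4·0.2
 = 0.09 + 0 + 0.15 + 0.32 + 0.69 + 0.8
 = 2.05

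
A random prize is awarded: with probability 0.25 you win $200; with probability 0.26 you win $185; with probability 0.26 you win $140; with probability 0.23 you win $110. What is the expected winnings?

E[payout] = 200·0.25 + 185·0.26 + 140·0.26 + 110·0.23
 = 50 + 48.1 + 36.4 + 25.3
 = 159.8

159.8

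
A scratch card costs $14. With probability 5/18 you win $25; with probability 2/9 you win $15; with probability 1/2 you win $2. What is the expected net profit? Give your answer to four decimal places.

E[payout] = 25·5/18 + 15·2/9 + 2·1/2
 = 125/18 + 10/3 + 1
 = 203/18
Net = 203/18 - 14 = -49/18

-2.7222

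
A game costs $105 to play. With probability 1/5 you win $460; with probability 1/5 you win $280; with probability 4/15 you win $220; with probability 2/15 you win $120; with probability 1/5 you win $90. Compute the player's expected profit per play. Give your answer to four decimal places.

E[payout] = 460·1/5 + 280·1/5 + 220·4/15 + 120·2/15 + 90·1/5
 = 92 + 56 + 176/3 + 16 + 18
 = 722/3
Net = 722/3 - 105 = 407/3

135.6667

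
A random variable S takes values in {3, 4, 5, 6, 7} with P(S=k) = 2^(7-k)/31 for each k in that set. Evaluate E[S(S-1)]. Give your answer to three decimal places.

E[S(S-1)] = Σ s(s-1)·P(S=s)
 = 6·16/31 + 12·8/31 + 20·4/31 + 30·2/31 + 42·1/31
 = 96/31 + 96/31 + 80/31 + 60/31 + 42/31
 = 374/31

12.065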